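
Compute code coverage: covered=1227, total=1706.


Coverage = covered / total * 100
Coverage = 1227 / 1706 * 100
Coverage = 71.92%

71.92%


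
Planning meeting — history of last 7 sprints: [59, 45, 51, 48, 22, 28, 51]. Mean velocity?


Formula: Avg velocity = Total points / Number of sprints
Points: [59, 45, 51, 48, 22, 28, 51]
Sum = 59 + 45 + 51 + 48 + 22 + 28 + 51 = 304
Avg velocity = 304 / 7 = 43.43 points/sprint

43.43 points/sprint


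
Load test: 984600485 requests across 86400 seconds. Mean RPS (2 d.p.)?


Formula: throughput = requests / seconds
throughput = 984600485 / 86400
throughput = 11395.84 requests/second

11395.84 requests/second


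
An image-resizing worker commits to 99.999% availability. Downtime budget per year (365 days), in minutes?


Formula: allowed downtime = period * (100 - SLA) / 100
Period (year (365 days)) = 525600 minutes
Unavailability fraction = (100 - 99.999) / 100
Allowed downtime = 525600 * (100 - 99.999) / 100
Allowed downtime = 5.256 minutes

5.256 minutes


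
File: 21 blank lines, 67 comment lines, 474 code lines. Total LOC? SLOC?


Total LOC = blank + comment + code
Total LOC = 21 + 67 + 474 = 562
SLOC (source only) = code = 474

Total LOC: 562, SLOC: 474


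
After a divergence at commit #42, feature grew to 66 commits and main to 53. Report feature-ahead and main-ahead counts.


Common ancestor: commit #42
feature commits after divergence: 66 - 42 = 24
main commits after divergence: 53 - 42 = 11
feature is 24 commits ahead of main
main is 11 commits ahead of feature

feature ahead: 24, main ahead: 11


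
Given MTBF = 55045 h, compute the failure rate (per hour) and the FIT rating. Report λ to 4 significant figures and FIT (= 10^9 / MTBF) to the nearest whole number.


Formula: λ = 1 / MTBF; FIT = λ × 1e9 = 1e9 / MTBF
λ = 1 / 55045 ≈ 1.817e-05 failures/hour
FIT = 1e9 / 55045 ≈ 18167 failures per 1e9 hours (nearest whole number)

λ = 1.817e-05 /h, FIT = 18167


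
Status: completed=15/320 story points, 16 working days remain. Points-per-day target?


Formula: Required rate = Remaining points / Days left
Remaining = 320 - 15 = 305 points
Required rate = 305 / 16 = 19.06 points/day

19.06 points/day


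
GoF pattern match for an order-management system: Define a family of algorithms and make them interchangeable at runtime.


This matches the Strategy pattern

Strategy


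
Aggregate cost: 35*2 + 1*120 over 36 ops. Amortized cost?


Formula: Amortized cost = Total cost / Operations
Total cost = (35 * 2) + (1 * 120)
Total cost = 70 + 120 = 190
Amortized = 190 / 36 = 5.2778

5.2778


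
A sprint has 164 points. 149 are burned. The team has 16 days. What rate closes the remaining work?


Formula: Required rate = Remaining points / Days left
Remaining = 164 - 149 = 15 points
Required rate = 15 / 16 = 0.94 points/day

0.94 points/day


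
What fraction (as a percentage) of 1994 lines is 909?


Coverage = covered / total * 100
Coverage = 909 / 1994 * 100
Coverage = 45.59%

45.59%


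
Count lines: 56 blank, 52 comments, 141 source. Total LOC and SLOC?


Total LOC = blank + comment + code
Total LOC = 56 + 52 + 141 = 249
SLOC (source only) = code = 141

Total LOC: 249, SLOC: 141


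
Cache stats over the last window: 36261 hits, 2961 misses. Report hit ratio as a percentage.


Formula: hit rate = hits / (hits + misses) * 100
hit rate = 36261 / (36261 + 2961) * 100
hit rate = 36261 / 39222 * 100
hit rate = 92.45%

92.45%


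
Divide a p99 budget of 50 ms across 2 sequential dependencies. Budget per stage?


Formula: per_stage = total_budget / stages
per_stage = 50 / 2
per_stage = 25.0 ms

25.0 ms


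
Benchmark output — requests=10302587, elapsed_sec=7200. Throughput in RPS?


Formula: throughput = requests / seconds
throughput = 10302587 / 7200
throughput = 1430.91 requests/second

1430.91 requests/second


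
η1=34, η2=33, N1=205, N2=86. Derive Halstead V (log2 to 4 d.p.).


Formula: V = N * log2(η), where N = N1 + N2 and η = η1 + η2
η = 34 + 33 = 67
N = 205 + 86 = 291
log2(67) ≈ 6.0661
V = 291 * 6.0661 = 1765.24

1765.24


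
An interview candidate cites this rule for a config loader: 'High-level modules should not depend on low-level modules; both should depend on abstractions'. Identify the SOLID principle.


This describes the Dependency Inversion Principle (DIP)

Dependency Inversion Principle (DIP)


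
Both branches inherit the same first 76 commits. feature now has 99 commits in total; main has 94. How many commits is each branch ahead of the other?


Common ancestor: commit #76
feature commits after divergence: 99 - 76 = 23
main commits after divergence: 94 - 76 = 18
feature is 23 commits ahead of main
main is 18 commits ahead of feature

feature ahead: 23, main ahead: 18


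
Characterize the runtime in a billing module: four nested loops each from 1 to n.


Reasoning: four levels of nesting
Complexity: O(n^4)

O(n^4)


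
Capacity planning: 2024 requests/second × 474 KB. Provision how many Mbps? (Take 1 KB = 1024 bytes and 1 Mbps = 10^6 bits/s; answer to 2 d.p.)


Formula: Mbps = payload_bytes * RPS * 8 / 1e6
Payload per request = 474 KB = 474 * 1024 = 485376 bytes
Total bytes/sec = 485376 * 2024 = 982401024
Total bits/sec = 982401024 * 8 = 7859208192
Mbps = 7859208192 / 1e6 = 7859.21

7859.21 Mbps


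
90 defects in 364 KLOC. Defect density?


Defect density = defects / KLOC
Defect density = 90 / 364
Defect density = 0.247 defects/KLOC

0.247 defects/KLOC


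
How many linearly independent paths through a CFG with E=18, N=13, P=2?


Formula: V(G) = E - N + 2P
V(G) = 18 - 13 + 2*2
V(G) = 5 + 4
V(G) = 9

9


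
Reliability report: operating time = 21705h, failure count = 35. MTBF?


Formula: MTBF = Total operating time / Number of failures
MTBF = 21705 / 35
MTBF = 620.14 hours

620.14 hours


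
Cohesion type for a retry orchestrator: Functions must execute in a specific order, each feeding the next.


Reasoning: Output of one is input to next
Type: Sequential cohesion

Sequential cohesion


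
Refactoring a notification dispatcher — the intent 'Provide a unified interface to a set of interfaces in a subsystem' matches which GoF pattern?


This matches the Facade pattern

Facade


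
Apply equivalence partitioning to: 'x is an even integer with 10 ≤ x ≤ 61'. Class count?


Constraint: even integers in [10, 61]
Class 1: x < 10 — out-of-range invalid
Class 2: x in [10,61] but odd — wrong type invalid
Class 3: x in [10,61] and even — valid
Class 4: x > 61 — out-of-range invalid
Total equivalence classes: 4

4 equivalence classes


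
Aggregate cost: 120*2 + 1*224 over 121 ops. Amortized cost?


Formula: Amortized cost = Total cost / Operations
Total cost = (120 * 2) + (1 * 224)
Total cost = 240 + 224 = 464
Amortized = 464 / 121 = 3.8347

3.8347


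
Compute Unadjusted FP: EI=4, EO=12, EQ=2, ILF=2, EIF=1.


UFP = EI*4 + EO*5 + EQ*4 + ILF*10 + EIF*7
UFP = 4*4 + 12*5 + 2*4 + 2*10 + 1*7
UFP = 16 + 60 + 8 + 20 + 7
UFP = 111

111


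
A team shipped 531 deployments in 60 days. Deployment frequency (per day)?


Formula: deployments per day = releases / days
= 531 / 60
= 8.85 deploys/day
(equivalently, 61.95 deploys/week)

8.85 deploys/day


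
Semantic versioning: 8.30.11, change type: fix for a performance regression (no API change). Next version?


Current: 8.30.11
Change category: 'fix for a performance regression (no API change)' → patch bump
SemVer rule: patch bump → increment PATCH (MAJOR and MINOR unchanged)
New: 8.30.12

8.30.12


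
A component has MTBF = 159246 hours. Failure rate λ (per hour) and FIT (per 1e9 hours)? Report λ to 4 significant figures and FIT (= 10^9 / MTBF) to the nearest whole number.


Formula: λ = 1 / MTBF; FIT = λ × 1e9 = 1e9 / MTBF
λ = 1 / 159246 ≈ 6.280e-06 failures/hour
FIT = 1e9 / 159246 ≈ 6280 failures per 1e9 hours (nearest whole number)

λ = 6.280e-06 /h, FIT = 6280


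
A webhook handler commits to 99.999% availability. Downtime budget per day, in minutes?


Formula: allowed downtime = period * (100 - SLA) / 100
Period (day) = 1440 minutes
Unavailability fraction = (100 - 99.999) / 100
Allowed downtime = 1440 * (100 - 99.999) / 100
Allowed downtime = 0.0144 minutes

0.0144 minutes


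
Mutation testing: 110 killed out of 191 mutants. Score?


Mutation score = killed / total * 100
Mutation score = 110 / 191 * 100
Mutation score = 57.59%

57.59%


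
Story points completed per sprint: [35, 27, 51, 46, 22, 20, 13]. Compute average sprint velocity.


Formula: Avg velocity = Total points / Number of sprints
Points: [35, 27, 51, 46, 22, 20, 13]
Sum = 35 + 27 + 51 + 46 + 22 + 20 + 13 = 214
Avg velocity = 214 / 7 = 30.57 points/sprint

30.57 points/sprint


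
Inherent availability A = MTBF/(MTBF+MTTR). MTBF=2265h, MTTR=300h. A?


Availability = MTBF / (MTBF + MTTR)
Availability = 2265 / (2265 + 300)
Availability = 2265 / 2565
Availability = 88.3041%

88.3041%


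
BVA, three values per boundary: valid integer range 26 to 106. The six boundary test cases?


Range: [26, 106]
Boundaries: just below min, min, min+1, max-1, max, just above max
Values: [25, 26, 27, 105, 106, 107]

[25, 26, 27, 105, 106, 107]


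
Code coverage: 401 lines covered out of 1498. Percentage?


Coverage = covered / total * 100
Coverage = 401 / 1498 * 100
Coverage = 26.77%

26.77%


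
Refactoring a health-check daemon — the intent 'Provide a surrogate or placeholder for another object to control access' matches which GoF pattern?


This matches the Proxy pattern

Proxy


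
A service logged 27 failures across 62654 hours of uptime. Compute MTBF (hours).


Formula: MTBF = Total operating time / Number of failures
MTBF = 62654 / 27
MTBF = 2320.52 hours

2320.52 hours


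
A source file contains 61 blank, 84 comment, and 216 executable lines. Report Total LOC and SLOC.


Total LOC = blank + comment + code
Total LOC = 61 + 84 + 216 = 361
SLOC (source only) = code = 216

Total LOC: 361, SLOC: 216


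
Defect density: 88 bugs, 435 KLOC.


Defect density = defects / KLOC
Defect density = 88 / 435
Defect density = 0.202 defects/KLOC

0.202 defects/KLOC


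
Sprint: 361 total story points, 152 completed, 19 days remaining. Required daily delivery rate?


Formula: Required rate = Remaining points / Days left
Remaining = 361 - 152 = 209 points
Required rate = 209 / 19 = 11.0 points/day

11.0 points/day


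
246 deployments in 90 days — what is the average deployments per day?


Formula: deployments per day = releases / days
= 246 / 90
= 2.733 deploys/day
(equivalently, 19.13 deploys/week)

2.733 deploys/day


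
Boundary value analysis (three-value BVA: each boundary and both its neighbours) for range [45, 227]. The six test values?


Range: [45, 227]
Boundaries: just below min, min, min+1, max-1, max, just above max
Values: [44, 45, 46, 226, 227, 228]

[44, 45, 46, 226, 227, 228]


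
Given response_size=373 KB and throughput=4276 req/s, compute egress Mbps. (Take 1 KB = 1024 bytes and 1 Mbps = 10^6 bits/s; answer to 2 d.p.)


Formula: Mbps = payload_bytes * RPS * 8 / 1e6
Payload per request = 373 KB = 373 * 1024 = 381952 bytes
Total bytes/sec = 381952 * 4276 = 1633226752
Total bits/sec = 1633226752 * 8 = 13065814016
Mbps = 13065814016 / 1e6 = 13065.81

13065.81 Mbps


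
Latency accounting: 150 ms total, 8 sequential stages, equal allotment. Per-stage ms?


Formula: per_stage = total_budget / stages
per_stage = 150 / 8
per_stage = 18.75 ms

18.75 ms


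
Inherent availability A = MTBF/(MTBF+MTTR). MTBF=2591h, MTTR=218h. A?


Availability = MTBF / (MTBF + MTTR)
Availability = 2591 / (2591 + 218)
Availability = 2591 / 2809
Availability = 92.2392%

92.2392%


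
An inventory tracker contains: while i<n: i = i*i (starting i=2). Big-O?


Reasoning: squaring drives double-exponential growth; iterations ~ log log n
Complexity: O(log log n)

O(log log n)


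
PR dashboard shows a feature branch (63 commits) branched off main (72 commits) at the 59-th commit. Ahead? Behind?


Common ancestor: commit #59
feature commits after divergence: 63 - 59 = 4
main commits after divergence: 72 - 59 = 13
feature is 4 commits ahead of main
main is 13 commits ahead of feature

feature ahead: 4, main ahead: 13


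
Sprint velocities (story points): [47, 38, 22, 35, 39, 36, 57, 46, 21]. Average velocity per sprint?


Formula: Avg velocity = Total points / Number of sprints
Points: [47, 38, 22, 35, 39, 36, 57, 46, 21]
Sum = 47 + 38 + 22 + 35 + 39 + 36 + 57 + 46 + 21 = 341
Avg velocity = 341 / 9 = 37.89 points/sprint

37.89 points/sprint


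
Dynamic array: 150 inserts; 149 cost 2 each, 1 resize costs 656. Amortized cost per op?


Formula: Amortized cost = Total cost / Operations
Total cost = (149 * 2) + (1 * 656)
Total cost = 298 + 656 = 954
Amortized = 954 / 150 = 6.36

6.36


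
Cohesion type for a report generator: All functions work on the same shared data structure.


Reasoning: Functions share data
Type: Communicational cohesion

Communicational cohesion


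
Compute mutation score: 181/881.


Mutation score = killed / total * 100
Mutation score = 181 / 881 * 100
Mutation score = 20.54%

20.54%


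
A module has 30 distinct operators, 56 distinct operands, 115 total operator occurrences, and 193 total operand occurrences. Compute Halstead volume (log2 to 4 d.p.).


Formula: V = N * log2(η), where N = N1 + N2 and η = η1 + η2
η = 30 + 56 = 86
N = 115 + 193 = 308
log2(86) ≈ 6.4263
V = 308 * 6.4263 = 1979.30

1979.30


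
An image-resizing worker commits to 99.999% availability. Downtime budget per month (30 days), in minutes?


Formula: allowed downtime = period * (100 - SLA) / 100
Period (month (30 days)) = 43200 minutes
Unavailability fraction = (100 - 99.999) / 100
Allowed downtime = 43200 * (100 - 99.999) / 100
Allowed downtime = 0.432 minutes

0.432 minutes


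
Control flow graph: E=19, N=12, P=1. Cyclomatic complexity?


Formula: V(G) = E - N + 2P
V(G) = 19 - 12 + 2*1
V(G) = 7 + 2
V(G) = 9

9


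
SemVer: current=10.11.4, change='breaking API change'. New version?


Current: 10.11.4
Change category: 'breaking API change' → major bump
SemVer rule: major bump → increment MAJOR, reset MINOR and PATCH to 0
New: 11.0.0

11.0.0


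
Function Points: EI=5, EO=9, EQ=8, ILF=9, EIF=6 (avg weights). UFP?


UFP = EI*4 + EO*5 + EQ*4 + ILF*10 + EIF*7
UFP = 5*4 + 9*5 + 8*4 + 9*10 + 6*7
UFP = 20 + 45 + 32 + 90 + 42
UFP = 229

229


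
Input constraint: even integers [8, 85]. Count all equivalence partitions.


Constraint: even integers in [8, 85]
Class 1: x < 8 — out-of-range invalid
Class 2: x in [8,85] but odd — wrong type invalid
Class 3: x in [8,85] and even — valid
Class 4: x > 85 — out-of-range invalid
Total equivalence classes: 4

4 equivalence classes


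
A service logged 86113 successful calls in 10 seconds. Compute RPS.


Formula: throughput = requests / seconds
throughput = 86113 / 10
throughput = 8611.3 requests/second

8611.3 requests/second


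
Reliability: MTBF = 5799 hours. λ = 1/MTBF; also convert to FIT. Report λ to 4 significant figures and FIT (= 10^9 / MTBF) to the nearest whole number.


Formula: λ = 1 / MTBF; FIT = λ × 1e9 = 1e9 / MTBF
λ = 1 / 5799 ≈ 1.724e-04 failures/hour
FIT = 1e9 / 5799 ≈ 172444 failures per 1e9 hours (nearest whole number)

λ = 1.724e-04 /h, FIT = 172444


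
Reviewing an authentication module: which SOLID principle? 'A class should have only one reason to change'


This describes the Single Responsibility Principle (SRP)

Single Responsibility Principle (SRP)


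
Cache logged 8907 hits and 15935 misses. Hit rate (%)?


Formula: hit rate = hits / (hits + misses) * 100
hit rate = 8907 / (8907 + 15935) * 100
hit rate = 8907 / 24842 * 100
hit rate = 35.85%

35.85%


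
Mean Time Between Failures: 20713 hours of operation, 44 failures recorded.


Formula: MTBF = Total operating time / Number of failures
MTBF = 20713 / 44
MTBF = 470.75 hours

470.75 hours


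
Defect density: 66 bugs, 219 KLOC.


Defect density = defects / KLOC
Defect density = 66 / 219
Defect density = 0.301 defects/KLOC

0.301 defects/KLOC


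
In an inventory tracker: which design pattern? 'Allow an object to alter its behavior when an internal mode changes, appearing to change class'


This matches the State pattern

State


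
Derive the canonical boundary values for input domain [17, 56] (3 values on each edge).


Range: [17, 56]
Boundaries: just below min, min, min+1, max-1, max, just above max
Values: [16, 17, 18, 55, 56, 57]

[16, 17, 18, 55, 56, 57]


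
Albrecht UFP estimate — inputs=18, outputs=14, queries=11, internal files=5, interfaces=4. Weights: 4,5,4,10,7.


UFP = EI*4 + EO*5 + EQ*4 + ILF*10 + EIF*7
UFP = 18*4 + 14*5 + 11*4 + 5*10 + 4*7
UFP = 72 + 70 + 44 + 50 + 28
UFP = 264

264


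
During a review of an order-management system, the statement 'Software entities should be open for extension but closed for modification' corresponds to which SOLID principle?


This describes the Open/Closed Principle (OCP)

Open/Closed Principle (OCP)


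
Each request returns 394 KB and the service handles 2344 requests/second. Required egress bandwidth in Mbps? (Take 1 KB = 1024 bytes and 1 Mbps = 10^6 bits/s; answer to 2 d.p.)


Formula: Mbps = payload_bytes * RPS * 8 / 1e6
Payload per request = 394 KB = 394 * 1024 = 403456 bytes
Total bytes/sec = 403456 * 2344 = 945700864
Total bits/sec = 945700864 * 8 = 7565606912
Mbps = 7565606912 / 1e6 = 7565.61

7565.61 Mbps


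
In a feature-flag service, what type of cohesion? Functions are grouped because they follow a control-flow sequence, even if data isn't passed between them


Reasoning: Grouped by order of execution within a routine, not by data flow
Type: Procedural cohesion

Procedural cohesion


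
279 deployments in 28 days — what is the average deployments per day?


Formula: deployments per day = releases / days
= 279 / 28
= 9.964 deploys/day
(equivalently, 69.75 deploys/week)

9.964 deploys/day


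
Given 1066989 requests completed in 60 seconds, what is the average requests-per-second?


Formula: throughput = requests / seconds
throughput = 1066989 / 60
throughput = 17783.15 requests/second

17783.15 requests/second


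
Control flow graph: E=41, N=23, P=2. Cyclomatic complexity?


Formula: V(G) = E - N + 2P
V(G) = 41 - 23 + 2*2
V(G) = 18 + 4
V(G) = 22

22


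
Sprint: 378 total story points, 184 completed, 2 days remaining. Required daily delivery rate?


Formula: Required rate = Remaining points / Days left
Remaining = 378 - 184 = 194 points
Required rate = 194 / 2 = 97.0 points/day

97.0 points/day


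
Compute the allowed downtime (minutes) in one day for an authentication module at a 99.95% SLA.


Formula: allowed downtime = period * (100 - SLA) / 100
Period (day) = 1440 minutes
Unavailability fraction = (100 - 99.95) / 100
Allowed downtime = 1440 * (100 - 99.95) / 100
Allowed downtime = 0.72 minutes

0.72 minutes


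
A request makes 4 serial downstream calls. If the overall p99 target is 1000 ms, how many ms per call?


Formula: per_stage = total_budget / stages
per_stage = 1000 / 4
per_stage = 250.0 ms

250.0 ms


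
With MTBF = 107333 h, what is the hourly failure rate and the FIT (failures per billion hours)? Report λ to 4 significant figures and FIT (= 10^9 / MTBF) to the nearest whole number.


Formula: λ = 1 / MTBF; FIT = λ × 1e9 = 1e9 / MTBF
λ = 1 / 107333 ≈ 9.317e-06 failures/hour
FIT = 1e9 / 107333 ≈ 9317 failures per 1e9 hours (nearest whole number)

λ = 9.317e-06 /h, FIT = 9317


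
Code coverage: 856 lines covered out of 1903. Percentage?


Coverage = covered / total * 100
Coverage = 856 / 1903 * 100
Coverage = 44.98%

44.98%


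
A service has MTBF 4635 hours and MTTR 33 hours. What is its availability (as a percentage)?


Availability = MTBF / (MTBF + MTTR)
Availability = 4635 / (4635 + 33)
Availability = 4635 / 4668
Availability = 99.2931%

99.2931%


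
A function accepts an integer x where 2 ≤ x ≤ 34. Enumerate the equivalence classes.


Valid range: [2, 34]
Class 1: x < 2 — invalid
Class 2: 2 ≤ x ≤ 34 — valid
Class 3: x > 34 — invalid
Total equivalence classes: 3

3 equivalence classes


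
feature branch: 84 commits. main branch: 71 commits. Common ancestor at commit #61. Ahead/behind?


Common ancestor: commit #61
feature commits after divergence: 84 - 61 = 23
main commits after divergence: 71 - 61 = 10
feature is 23 commits ahead of main
main is 10 commits ahead of feature

feature ahead: 23, main ahead: 10


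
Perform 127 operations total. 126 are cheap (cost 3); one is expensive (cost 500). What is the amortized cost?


Formula: Amortized cost = Total cost / Operations
Total cost = (126 * 3) + (1 * 500)
Total cost = 378 + 500 = 878
Amortized = 878 / 127 = 6.9134

6.9134


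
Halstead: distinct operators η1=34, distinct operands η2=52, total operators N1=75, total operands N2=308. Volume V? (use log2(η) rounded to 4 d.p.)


Formula: V = N * log2(η), where N = N1 + N2 and η = η1 + η2
η = 34 + 52 = 86
N = 75 + 308 = 383
log2(86) ≈ 6.4263
V = 383 * 6.4263 = 2461.27

2461.27


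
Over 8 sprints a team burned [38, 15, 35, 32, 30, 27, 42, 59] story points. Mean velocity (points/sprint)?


Formula: Avg velocity = Total points / Number of sprints
Points: [38, 15, 35, 32, 30, 27, 42, 59]
Sum = 38 + 15 + 35 + 32 + 30 + 27 + 42 + 59 = 278
Avg velocity = 278 / 8 = 34.75 points/sprint

34.75 points/sprint


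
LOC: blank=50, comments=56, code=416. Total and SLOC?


Total LOC = blank + comment + code
Total LOC = 50 + 56 + 416 = 522
SLOC (source only) = code = 416

Total LOC: 522, SLOC: 416


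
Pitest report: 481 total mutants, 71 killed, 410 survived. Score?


Mutation score = killed / total * 100
Mutation score = 71 / 481 * 100
Mutation score = 14.76%

14.76%


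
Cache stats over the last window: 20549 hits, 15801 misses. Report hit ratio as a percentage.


Formula: hit rate = hits / (hits + misses) * 100
hit rate = 20549 / (20549 + 15801) * 100
hit rate = 20549 / 36350 * 100
hit rate = 56.53%

56.53%


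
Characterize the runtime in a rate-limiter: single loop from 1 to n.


Reasoning: one pass through n items
Complexity: O(n)

O(n)


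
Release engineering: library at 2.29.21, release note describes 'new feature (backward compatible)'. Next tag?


Current: 2.29.21
Change category: 'new feature (backward compatible)' → minor bump
SemVer rule: minor bump → increment MINOR, reset PATCH to 0 (MAJOR unchanged)
New: 2.30.0

2.30.0


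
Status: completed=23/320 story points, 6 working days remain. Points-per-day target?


Formula: Required rate = Remaining points / Days left
Remaining = 320 - 23 = 297 points
Required rate = 297 / 6 = 49.5 points/day

49.5 points/day


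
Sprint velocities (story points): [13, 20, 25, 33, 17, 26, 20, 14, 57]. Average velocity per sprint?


Formula: Avg velocity = Total points / Number of sprints
Points: [13, 20, 25, 33, 17, 26, 20, 14, 57]
Sum = 13 + 20 + 25 + 33 + 17 + 26 + 20 + 14 + 57 = 225
Avg velocity = 225 / 9 = 25.0 points/sprint

25.0 points/sprint


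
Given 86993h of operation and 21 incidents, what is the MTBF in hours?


Formula: MTBF = Total operating time / Number of failures
MTBF = 86993 / 21
MTBF = 4142.52 hours

4142.52 hours


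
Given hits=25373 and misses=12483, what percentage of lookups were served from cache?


Formula: hit rate = hits / (hits + misses) * 100
hit rate = 25373 / (25373 + 12483) * 100
hit rate = 25373 / 37856 * 100
hit rate = 67.03%

67.03%


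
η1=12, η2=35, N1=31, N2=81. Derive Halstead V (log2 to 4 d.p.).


Formula: V = N * log2(η), where N = N1 + N2 and η = η1 + η2
η = 12 + 35 = 47
N = 31 + 81 = 112
log2(47) ≈ 5.5546
V = 112 * 5.5546 = 622.12

622.12


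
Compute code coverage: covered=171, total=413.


Coverage = covered / total * 100
Coverage = 171 / 413 * 100
Coverage = 41.4%

41.4%


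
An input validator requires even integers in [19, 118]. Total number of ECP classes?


Constraint: even integers in [19, 118]
Class 1: x < 19 — out-of-range invalid
Class 2: x in [19,118] but odd — wrong type invalid
Class 3: x in [19,118] and even — valid
Class 4: x > 118 — out-of-range invalid
Total equivalence classes: 4

4 equivalence classes


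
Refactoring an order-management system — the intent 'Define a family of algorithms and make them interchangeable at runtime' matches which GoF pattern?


This matches the Strategy pattern

Strategy


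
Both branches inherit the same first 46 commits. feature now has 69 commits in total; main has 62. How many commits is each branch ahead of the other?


Common ancestor: commit #46
feature commits after divergence: 69 - 46 = 23
main commits after divergence: 62 - 46 = 16
feature is 23 commits ahead of main
main is 16 commits ahead of feature

feature ahead: 23, main ahead: 16


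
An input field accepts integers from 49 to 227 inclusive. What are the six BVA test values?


Range: [49, 227]
Boundaries: just below min, min, min+1, max-1, max, just above max
Values: [48, 49, 50, 226, 227, 228]

[48, 49, 50, 226, 227, 228]


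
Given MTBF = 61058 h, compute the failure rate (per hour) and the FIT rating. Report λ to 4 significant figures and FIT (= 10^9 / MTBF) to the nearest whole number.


Formula: λ = 1 / MTBF; FIT = λ × 1e9 = 1e9 / MTBF
λ = 1 / 61058 ≈ 1.638e-05 failures/hour
FIT = 1e9 / 61058 ≈ 16378 failures per 1e9 hours (nearest whole number)

λ = 1.638e-05 /h, FIT = 16378


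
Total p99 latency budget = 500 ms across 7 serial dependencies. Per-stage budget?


Formula: per_stage = total_budget / stages
per_stage = 500 / 7
per_stage = 71.43 ms

71.43 ms


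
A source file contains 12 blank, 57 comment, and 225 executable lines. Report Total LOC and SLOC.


Total LOC = blank + comment + code
Total LOC = 12 + 57 + 225 = 294
SLOC (source only) = code = 225

Total LOC: 294, SLOC: 225


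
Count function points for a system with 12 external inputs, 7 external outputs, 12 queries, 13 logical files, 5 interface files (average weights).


UFP = EI*4 + EO*5 + EQ*4 + ILF*10 + EIF*7
UFP = 12*4 + 7*5 + 12*4 + 13*10 + 5*7
UFP = 48 + 35 + 48 + 130 + 35
UFP = 296

296


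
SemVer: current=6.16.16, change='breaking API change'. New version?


Current: 6.16.16
Change category: 'breaking API change' → major bump
SemVer rule: major bump → increment MAJOR, reset MINOR and PATCH to 0
New: 7.0.0

7.0.0


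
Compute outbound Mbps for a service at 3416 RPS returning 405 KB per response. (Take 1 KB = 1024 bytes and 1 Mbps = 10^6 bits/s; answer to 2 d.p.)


Formula: Mbps = payload_bytes * RPS * 8 / 1e6
Payload per request = 405 KB = 405 * 1024 = 414720 bytes
Total bytes/sec = 414720 * 3416 = 1416683520
Total bits/sec = 1416683520 * 8 = 11333468160
Mbps = 11333468160 / 1e6 = 11333.47

11333.47 Mbps


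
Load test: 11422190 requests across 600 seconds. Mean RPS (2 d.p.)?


Formula: throughput = requests / seconds
throughput = 11422190 / 600
throughput = 19036.98 requests/second

19036.98 requests/second


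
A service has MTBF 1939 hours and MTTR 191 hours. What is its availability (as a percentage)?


Availability = MTBF / (MTBF + MTTR)
Availability = 1939 / (1939 + 191)
Availability = 1939 / 2130
Availability = 91.0329%

91.0329%


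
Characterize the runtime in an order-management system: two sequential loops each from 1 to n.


Reasoning: sequential dominates: O(n) + O(n) = O(n)
Complexity: O(n)

O(n)


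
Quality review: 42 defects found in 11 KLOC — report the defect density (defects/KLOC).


Defect density = defects / KLOC
Defect density = 42 / 11
Defect density = 3.818 defects/KLOC

3.818 defects/KLOC


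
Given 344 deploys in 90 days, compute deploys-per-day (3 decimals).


Formula: deployments per day = releases / days
= 344 / 90
= 3.822 deploys/day
(equivalently, 26.76 deploys/week)

3.822 deploys/day


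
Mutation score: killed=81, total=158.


Mutation score = killed / total * 100
Mutation score = 81 / 158 * 100
Mutation score = 51.27%

51.27%


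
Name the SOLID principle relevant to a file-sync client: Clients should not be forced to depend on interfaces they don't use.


This describes the Interface Segregation Principle (ISP)

Interface Segregation Principle (ISP)


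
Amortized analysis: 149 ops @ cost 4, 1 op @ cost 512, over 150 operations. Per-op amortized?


Formula: Amortized cost = Total cost / Operations
Total cost = (149 * 4) + (1 * 512)
Total cost = 596 + 512 = 1108
Amortized = 1108 / 150 = 7.3867

7.3867


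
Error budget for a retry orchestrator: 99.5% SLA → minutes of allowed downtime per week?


Formula: allowed downtime = period * (100 - SLA) / 100
Period (week) = 10080 minutes
Unavailability fraction = (100 - 99.5) / 100
Allowed downtime = 10080 * (100 - 99.5) / 100
Allowed downtime = 50.4 minutes

50.4 minutes


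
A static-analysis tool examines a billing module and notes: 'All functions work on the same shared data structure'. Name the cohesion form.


Reasoning: Functions share data
Type: Communicational cohesion

Communicational cohesion


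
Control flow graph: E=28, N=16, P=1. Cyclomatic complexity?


Formula: V(G) = E - N + 2P
V(G) = 28 - 16 + 2*1
V(G) = 12 + 2
V(G) = 14

14


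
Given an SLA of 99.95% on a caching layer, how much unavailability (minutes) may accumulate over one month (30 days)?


Formula: allowed downtime = period * (100 - SLA) / 100
Period (month (30 days)) = 43200 minutes
Unavailability fraction = (100 - 99.95) / 100
Allowed downtime = 43200 * (100 - 99.95) / 100
Allowed downtime = 21.6 minutes

21.6 minutes


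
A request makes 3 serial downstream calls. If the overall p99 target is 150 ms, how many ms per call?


Formula: per_stage = total_budget / stages
per_stage = 150 / 3
per_stage = 50.0 ms

50.0 ms


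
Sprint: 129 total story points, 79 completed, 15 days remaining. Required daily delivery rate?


Formula: Required rate = Remaining points / Days left
Remaining = 129 - 79 = 50 points
Required rate = 50 / 15 = 3.33 points/day

3.33 points/day


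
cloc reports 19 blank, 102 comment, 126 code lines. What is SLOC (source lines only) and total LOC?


Total LOC = blank + comment + code
Total LOC = 19 + 102 + 126 = 247
SLOC (source only) = code = 126

Total LOC: 247, SLOC: 126


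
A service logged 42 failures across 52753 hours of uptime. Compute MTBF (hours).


Formula: MTBF = Total operating time / Number of failures
MTBF = 52753 / 42
MTBF = 1256.02 hours

1256.02 hours


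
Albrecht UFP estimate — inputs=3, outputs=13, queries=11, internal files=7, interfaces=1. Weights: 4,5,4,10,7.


UFP = EI*4 + EO*5 + EQ*4 + ILF*10 + EIF*7
UFP = 3*4 + 13*5 + 11*4 + 7*10 + 1*7
UFP = 12 + 65 + 44 + 70 + 7
UFP = 198

198


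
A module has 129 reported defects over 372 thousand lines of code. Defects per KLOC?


Defect density = defects / KLOC
Defect density = 129 / 372
Defect density = 0.347 defects/KLOC

0.347 defects/KLOC


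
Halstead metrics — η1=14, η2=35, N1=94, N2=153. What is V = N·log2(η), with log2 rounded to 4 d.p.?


Formula: V = N * log2(η), where N = N1 + N2 and η = η1 + η2
η = 14 + 35 = 49
N = 94 + 153 = 247
log2(49) ≈ 5.6147
V = 247 * 5.6147 = 1386.83

1386.83


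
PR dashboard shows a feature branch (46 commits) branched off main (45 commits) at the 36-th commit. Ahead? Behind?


Common ancestor: commit #36
feature commits after divergence: 46 - 36 = 10
main commits after divergence: 45 - 36 = 9
feature is 10 commits ahead of main
main is 9 commits ahead of feature

feature ahead: 10, main ahead: 9


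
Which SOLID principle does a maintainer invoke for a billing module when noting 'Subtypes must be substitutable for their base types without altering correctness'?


This describes the Liskov Substitution Principle (LSP)

Liskov Substitution Principle (LSP)


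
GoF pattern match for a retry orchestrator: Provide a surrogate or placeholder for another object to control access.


This matches the Proxy pattern

Proxy


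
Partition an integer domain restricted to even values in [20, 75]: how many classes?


Constraint: even integers in [20, 75]
Class 1: x < 20 — out-of-range invalid
Class 2: x in [20,75] but odd — wrong type invalid
Class 3: x in [20,75] and even — valid
Class 4: x > 75 — out-of-range invalid
Total equivalence classes: 4

4 equivalence classes


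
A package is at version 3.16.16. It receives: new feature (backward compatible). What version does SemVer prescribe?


Current: 3.16.16
Change category: 'new feature (backward compatible)' → minor bump
SemVer rule: minor bump → increment MINOR, reset PATCH to 0 (MAJOR unchanged)
New: 3.17.0

3.17.0


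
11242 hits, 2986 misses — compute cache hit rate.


Formula: hit rate = hits / (hits + misses) * 100
hit rate = 11242 / (11242 + 2986) * 100
hit rate = 11242 / 14228 * 100
hit rate = 79.01%

79.01%


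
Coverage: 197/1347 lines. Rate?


Coverage = covered / total * 100
Coverage = 197 / 1347 * 100
Coverage = 14.63%

14.63%


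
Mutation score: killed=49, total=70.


Mutation score = killed / total * 100
Mutation score = 49 / 70 * 100
Mutation score = 70.0%

70.0%


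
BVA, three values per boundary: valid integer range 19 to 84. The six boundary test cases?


Range: [19, 84]
Boundaries: just below min, min, min+1, max-1, max, just above max
Values: [18, 19, 20, 83, 84, 85]

[18, 19, 20, 83, 84, 85]


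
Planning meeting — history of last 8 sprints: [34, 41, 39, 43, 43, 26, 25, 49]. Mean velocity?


Formula: Avg velocity = Total points / Number of sprints
Points: [34, 41, 39, 43, 43, 26, 25, 49]
Sum = 34 + 41 + 39 + 43 + 43 + 26 + 25 + 49 = 300
Avg velocity = 300 / 8 = 37.5 points/sprint

37.5 points/sprint


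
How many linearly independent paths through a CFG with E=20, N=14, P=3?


Formula: V(G) = E - N + 2P
V(G) = 20 - 14 + 2*3
V(G) = 6 + 6
V(G) = 12

12


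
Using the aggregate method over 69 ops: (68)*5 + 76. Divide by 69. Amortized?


Formula: Amortized cost = Total cost / Operations
Total cost = (68 * 5) + (1 * 76)
Total cost = 340 + 76 = 416
Amortized = 416 / 69 = 6.029

6.029


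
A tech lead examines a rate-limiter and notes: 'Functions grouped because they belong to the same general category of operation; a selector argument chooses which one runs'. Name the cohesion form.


Reasoning: Grouped by category of activity, not by data or sequence
Type: Logical cohesion

Logical cohesion


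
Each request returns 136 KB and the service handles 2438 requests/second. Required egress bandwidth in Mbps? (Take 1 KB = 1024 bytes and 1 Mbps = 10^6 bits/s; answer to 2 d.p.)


Formula: Mbps = payload_bytes * RPS * 8 / 1e6
Payload per request = 136 KB = 136 * 1024 = 139264 bytes
Total bytes/sec = 139264 * 2438 = 339525632
Total bits/sec = 339525632 * 8 = 2716205056
Mbps = 2716205056 / 1e6 = 2716.21

2716.21 Mbps


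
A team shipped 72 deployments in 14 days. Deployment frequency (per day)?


Formula: deployments per day = releases / days
= 72 / 14
= 5.143 deploys/day
(equivalently, 36.0 deploys/week)

5.143 deploys/day


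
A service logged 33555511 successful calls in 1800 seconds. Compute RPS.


Formula: throughput = requests / seconds
throughput = 33555511 / 1800
throughput = 18641.95 requests/second

18641.95 requests/second


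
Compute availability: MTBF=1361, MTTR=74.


Availability = MTBF / (MTBF + MTTR)
Availability = 1361 / (1361 + 74)
Availability = 1361 / 1435
Availability = 94.8432%

94.8432%


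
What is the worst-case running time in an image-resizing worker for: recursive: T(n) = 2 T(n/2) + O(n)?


Reasoning: master theorem case 2 (merge-sort recurrence)
Complexity: O(n log n)

O(n log n)


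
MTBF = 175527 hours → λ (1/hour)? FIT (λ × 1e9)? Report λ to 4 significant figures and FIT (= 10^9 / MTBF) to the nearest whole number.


Formula: λ = 1 / MTBF; FIT = λ × 1e9 = 1e9 / MTBF
λ = 1 / 175527 ≈ 5.697e-06 failures/hour
FIT = 1e9 / 175527 ≈ 5697 failures per 1e9 hours (nearest whole number)

λ = 5.697e-06 /h, FIT = 5697


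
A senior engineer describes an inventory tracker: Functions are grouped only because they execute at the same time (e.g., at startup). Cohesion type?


Reasoning: Related by timing only
Type: Temporal cohesion

Temporal cohesion


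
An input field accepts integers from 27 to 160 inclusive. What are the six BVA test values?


Range: [27, 160]
Boundaries: just below min, min, min+1, max-1, max, just above max
Values: [26, 27, 28, 159, 160, 161]

[26, 27, 28, 159, 160, 161]


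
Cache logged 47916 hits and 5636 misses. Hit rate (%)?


Formula: hit rate = hits / (hits + misses) * 100
hit rate = 47916 / (47916 + 5636) * 100
hit rate = 47916 / 53552 * 100
hit rate = 89.48%

89.48%


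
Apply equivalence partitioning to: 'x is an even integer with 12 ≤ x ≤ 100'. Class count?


Constraint: even integers in [12, 100]
Class 1: x < 12 — out-of-range invalid
Class 2: x in [12,100] but odd — wrong type invalid
Class 3: x in [12,100] and even — valid
Class 4: x > 100 — out-of-range invalid
Total equivalence classes: 4

4 equivalence classes


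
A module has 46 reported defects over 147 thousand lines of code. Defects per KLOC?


Defect density = defects / KLOC
Defect density = 46 / 147
Defect density = 0.313 defects/KLOC

0.313 defects/KLOC


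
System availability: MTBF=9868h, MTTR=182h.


Availability = MTBF / (MTBF + MTTR)
Availability = 9868 / (9868 + 182)
Availability = 9868 / 10050
Availability = 98.1891%

98.1891%


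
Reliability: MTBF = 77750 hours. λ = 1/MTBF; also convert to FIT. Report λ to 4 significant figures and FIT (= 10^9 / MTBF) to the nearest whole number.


Formula: λ = 1 / MTBF; FIT = λ × 1e9 = 1e9 / MTBF
λ = 1 / 77750 ≈ 1.286e-05 failures/hour
FIT = 1e9 / 77750 ≈ 12862 failures per 1e9 hours (nearest whole number)

λ = 1.286e-05 /h, FIT = 12862


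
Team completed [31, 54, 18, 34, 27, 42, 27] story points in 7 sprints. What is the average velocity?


Formula: Avg velocity = Total points / Number of sprints
Points: [31, 54, 18, 34, 27, 42, 27]
Sum = 31 + 54 + 18 + 34 + 27 + 42 + 27 = 233
Avg velocity = 233 / 7 = 33.29 points/sprint

33.29 points/sprint


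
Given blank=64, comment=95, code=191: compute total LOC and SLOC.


Total LOC = blank + comment + code
Total LOC = 64 + 95 + 191 = 350
SLOC (source only) = code = 191

Total LOC: 350, SLOC: 191


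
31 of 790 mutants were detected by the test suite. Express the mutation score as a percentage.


Mutation score = killed / total * 100
Mutation score = 31 / 790 * 100
Mutation score = 3.92%

3.92%


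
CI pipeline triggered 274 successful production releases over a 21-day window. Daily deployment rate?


Formula: deployments per day = releases / days
= 274 / 21
= 13.048 deploys/day
(equivalently, 91.33 deploys/week)

13.048 deploys/day


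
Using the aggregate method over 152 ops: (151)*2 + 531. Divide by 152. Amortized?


Formula: Amortized cost = Total cost / Operations
Total cost = (151 * 2) + (1 * 531)
Total cost = 302 + 531 = 833
Amortized = 833 / 152 = 5.4803

5.4803


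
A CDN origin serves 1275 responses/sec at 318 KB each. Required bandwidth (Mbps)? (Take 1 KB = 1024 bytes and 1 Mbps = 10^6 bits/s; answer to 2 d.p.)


Formula: Mbps = payload_bytes * RPS * 8 / 1e6
Payload per request = 318 KB = 318 * 1024 = 325632 bytes
Total bytes/sec = 325632 * 1275 = 415180800
Total bits/sec = 415180800 * 8 = 3321446400
Mbps = 3321446400 / 1e6 = 3321.45

3321.45 Mbps
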